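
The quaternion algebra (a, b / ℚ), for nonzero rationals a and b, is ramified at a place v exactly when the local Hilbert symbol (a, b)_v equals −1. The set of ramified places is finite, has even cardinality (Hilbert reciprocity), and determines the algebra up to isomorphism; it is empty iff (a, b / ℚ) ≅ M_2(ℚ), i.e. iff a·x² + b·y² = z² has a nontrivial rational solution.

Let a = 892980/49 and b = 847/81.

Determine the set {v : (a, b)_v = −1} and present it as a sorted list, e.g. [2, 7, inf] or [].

Mod squares: a ≡ 205, b ≡ 7. Check v ∈ {∞, 2, 3, 5, 7, 11, 41}.
v=11: a=11^2·(≡2), b=11^2·(≡10) mod 11; (2|11)=-1, (10|11)=-1; (−1)^{2·2·5}·(-1)^2·(-1)^2 = +1.
v=3: a=3^2·(≡1), b=3^-4·(≡1) mod 3; (1|3)=+1, (1|3)=+1; (−1)^{2·-4·1}·(+1)^-4·(+1)^2 = +1.
v=7: a=7^-2·(≡4), b=7^1·(≡4) mod 7; (4|7)=+1, (4|7)=+1; (−1)^{-2·1·3}·(+1)^1·(+1)^-2 = +1.
v=41: a=41^1·(≡37), b=41^0·(≡14) mod 41; (37|41)=+1, (14|41)=-1; (−1)^{1·0·20}·(+1)^0·(-1)^1 = -1.
v=5: a=5^1·(≡4), b=5^0·(≡2) mod 5; (4|5)=+1, (2|5)=-1; (−1)^{1·0·2}·(+1)^0·(-1)^1 = -1.
v=∞: 205 > 0 and 7 > 0  ⇒  (a,b)_∞ = +1.
v=2: v_2(a)=2, v_2(b)=0; units ≡ 5, 7 (mod 8); ε·ε+αω+βω = 0·1+2·0+0·1 ≡ 0  ⇒  (a,b)_2 = +1.
(205, 7 / ℚ) ramifies at {5, 41}: a division algebra.

[5, 41]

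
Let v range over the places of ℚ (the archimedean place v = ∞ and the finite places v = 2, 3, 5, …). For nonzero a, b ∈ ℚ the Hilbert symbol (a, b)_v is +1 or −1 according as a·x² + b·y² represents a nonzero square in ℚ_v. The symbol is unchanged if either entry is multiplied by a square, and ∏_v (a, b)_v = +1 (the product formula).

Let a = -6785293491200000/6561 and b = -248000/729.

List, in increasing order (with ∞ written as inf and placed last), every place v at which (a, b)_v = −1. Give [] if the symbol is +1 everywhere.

Mod squares: a ≡ -2870, b ≡ -155. Check v ∈ {∞, 2, 3, 5, 7, 31, 41}.
v=∞: -2870 < 0 and -155 < 0  ⇒  (a,b)_∞ = -1.
v=41: a=41^1·(≡34), b=41^0·(≡40) mod 41; (34|41)=-1, (40|41)=+1; (−1)^{1·0·20}·(-1)^0·(+1)^1 = +1.
v=3: a=3^-8·(≡1), b=3^-6·(≡1) mod 3; (1|3)=+1, (1|3)=+1; (−1)^{-8·-6·1}·(+1)^-6·(+1)^-8 = +1.
v=31: a=31^4·(≡13), b=31^1·(≡27) mod 31; (13|31)=-1, (27|31)=-1; (−1)^{4·1·15}·(-1)^1·(-1)^4 = -1.
v=5: a=5^5·(≡1), b=5^3·(≡4) mod 5; (1|5)=+1, (4|5)=+1; (−1)^{5·3·2}·(+1)^3·(+1)^5 = +1.
v=7: a=7^1·(≡5), b=7^0·(≡3) mod 7; (5|7)=-1, (3|7)=-1; (−1)^{1·0·3}·(-1)^0·(-1)^1 = -1.
v=2: v_2(a)=13, v_2(b)=6; units ≡ 5, 5 (mod 8); ε·ε+αω+βω = 0·0+13·1+6·1 ≡ 1  ⇒  (a,b)_2 = -1.
Ram(-2870, -155) = {2, 7, 31, ∞}; no ℚ_2-point on the conic.

[2, 7, 31, inf]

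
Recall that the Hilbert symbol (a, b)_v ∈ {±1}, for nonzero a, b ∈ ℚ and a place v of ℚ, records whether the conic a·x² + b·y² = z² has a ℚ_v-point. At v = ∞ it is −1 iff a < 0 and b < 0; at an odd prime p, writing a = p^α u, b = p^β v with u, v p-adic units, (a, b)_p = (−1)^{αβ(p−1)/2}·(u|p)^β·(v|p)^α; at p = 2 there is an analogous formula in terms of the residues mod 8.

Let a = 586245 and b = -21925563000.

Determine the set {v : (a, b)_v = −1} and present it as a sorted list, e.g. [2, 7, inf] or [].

[2, 3, 17, 19]

(a, b) ≡ (4845, -6270) mod (ℚ^×)²; places V = {2, 3, 5, 11, 17, 19, ∞}.
(a,b)_19: α=1, u≡18; β=1, v≡8 (mod 19); (18|19)=-1, (8|19)=-1; sign (−1)^1·-1^1·-1^1 = -1.
(a,b)_3: α=1, u≡1; β=1, v≡1 (mod 3); (1|3)=+1, (1|3)=+1; sign (−1)^1·+1^1·+1^1 = -1.
(a,b)_2: α=0, β=3; u≡5, v≡1 (mod 8); ε(u)ε(v)=0·0, αω(v)=0·0, βω(u)=3·1; sum ≡ 1  ⇒  -1.
(a,b)_∞: sgn(4845)=+, sgn(-6270)=−, so +1.
(a,b)_5: α=1, u≡4; β=3, v≡1 (mod 5); (4|5)=+1, (1|5)=+1; sign (−1)^0·+1^3·+1^1 = +1.
(a,b)_17: α=1, u≡9; β=2, v≡5 (mod 17); (9|17)=+1, (5|17)=-1; sign (−1)^0·+1^2·-1^1 = -1.
(a,b)_11: α=2, u≡5; β=3, v≡6 (mod 11); (5|11)=+1, (6|11)=-1; sign (−1)^0·+1^3·-1^2 = +1.
Ram(4845, -6270) = {2, 3, 17, 19}; no ℚ_2-point on the conic.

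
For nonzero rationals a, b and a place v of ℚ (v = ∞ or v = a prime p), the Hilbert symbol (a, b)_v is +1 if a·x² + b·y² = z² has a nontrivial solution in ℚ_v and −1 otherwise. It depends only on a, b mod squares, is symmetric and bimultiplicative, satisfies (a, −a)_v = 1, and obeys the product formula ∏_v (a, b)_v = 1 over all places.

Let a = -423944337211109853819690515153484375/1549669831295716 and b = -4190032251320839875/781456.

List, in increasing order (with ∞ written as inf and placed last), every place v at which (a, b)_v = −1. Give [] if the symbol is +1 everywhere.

[3, 5, 19, inf]

(a, b) ≡ (-7, -6555) mod (ℚ^×)²; places V = {2, 3, 5, 7, 11, 13, 17, 19, 23, 29, 31, ∞}.
(a,b)_17: α=-4, u≡6; β=-2, v≡12 (mod 17); (6|17)=-1, (12|17)=-1; sign (−1)^0·-1^-2·-1^-4 = +1.
(a,b)_11: α=2, u≡9; β=0, v≡1 (mod 11); (9|11)=+1, (1|11)=+1; sign (−1)^0·+1^0·+1^2 = +1.
(a,b)_19: α=8, u≡10; β=5, v≡7 (mod 19); (10|19)=-1, (7|19)=+1; sign (−1)^0·-1^5·+1^8 = -1.
(a,b)_29: α=4, u≡16; β=2, v≡4 (mod 29); (16|29)=+1, (4|29)=+1; sign (−1)^0·+1^2·+1^4 = +1.
(a,b)_2: α=-2, β=-4; u≡1, v≡5 (mod 8); ε(u)ε(v)=0·0, αω(v)=-2·1, βω(u)=-4·0; sum ≡ 0  ⇒  +1.
(a,b)_∞: sgn(-7)=−, sgn(-6555)=−, so -1.
(a,b)_5: α=6, u≡2; β=3, v≡1 (mod 5); (2|5)=-1, (1|5)=+1; sign (−1)^0·-1^3·+1^6 = -1.
(a,b)_31: α=-2, u≡6; β=0, v≡3 (mod 31); (6|31)=-1, (3|31)=-1; sign (−1)^0·-1^0·-1^-2 = +1.
(a,b)_13: α=-6, u≡11; β=-2, v≡4 (mod 13); (11|13)=-1, (4|13)=+1; sign (−1)^0·-1^-2·+1^-6 = +1.
(a,b)_3: α=4, u≡2; β=3, v≡2 (mod 3); (2|3)=-1, (2|3)=-1; sign (−1)^0·-1^3·-1^4 = -1.
(a,b)_7: α=7, u≡5; β=2, v≡1 (mod 7); (5|7)=-1, (1|7)=+1; sign (−1)^0·-1^2·+1^7 = +1.
(a,b)_23: α=4, u≡9; β=3, v≡17 (mod 23); (9|23)=+1, (17|23)=-1; sign (−1)^0·+1^3·-1^4 = +1.
Ram(-7, -6555) = {3, 5, 19, ∞}; no ℚ_3-point on the conic.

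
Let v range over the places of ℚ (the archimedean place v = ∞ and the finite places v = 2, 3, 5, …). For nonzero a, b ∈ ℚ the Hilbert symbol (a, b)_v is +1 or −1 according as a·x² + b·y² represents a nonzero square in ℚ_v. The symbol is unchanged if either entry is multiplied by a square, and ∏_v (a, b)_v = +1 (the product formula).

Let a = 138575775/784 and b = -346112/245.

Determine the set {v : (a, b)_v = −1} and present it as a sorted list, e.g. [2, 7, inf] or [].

[2, 3]

Mod squares: a ≡ 39, b ≡ -10. Check v ∈ {∞, 2, 3, 5, 7, 13, 29}.
v=7: a=7^-2·(≡1), b=7^-2·(≡2) mod 7; (1|7)=+1, (2|7)=+1; (−1)^{-2·-2·3}·(+1)^-2·(+1)^-2 = +1.
v=5: a=5^2·(≡4), b=5^-1·(≡2) mod 5; (4|5)=+1, (2|5)=-1; (−1)^{2·-1·2}·(+1)^-1·(-1)^2 = +1.
v=3: a=3^1·(≡1), b=3^0·(≡2) mod 3; (1|3)=+1, (2|3)=-1; (−1)^{1·0·1}·(+1)^0·(-1)^1 = -1.
v=∞: 39 > 0 and -10 < 0  ⇒  (a,b)_∞ = +1.
v=13: a=13^3·(≡3), b=13^2·(≡10) mod 13; (3|13)=+1, (10|13)=+1; (−1)^{3·2·6}·(+1)^2·(+1)^3 = +1.
v=29: a=29^2·(≡26), b=29^0·(≡27) mod 29; (26|29)=-1, (27|29)=-1; (−1)^{2·0·14}·(-1)^0·(-1)^2 = +1.
v=2: v_2(a)=-4, v_2(b)=11; units ≡ 7, 3 (mod 8); ε·ε+αω+βω = 1·1+-4·1+11·0 ≡ 1  ⇒  (a,b)_2 = -1.
(39, -10 / ℚ) ramifies at {2, 3}: a division algebra.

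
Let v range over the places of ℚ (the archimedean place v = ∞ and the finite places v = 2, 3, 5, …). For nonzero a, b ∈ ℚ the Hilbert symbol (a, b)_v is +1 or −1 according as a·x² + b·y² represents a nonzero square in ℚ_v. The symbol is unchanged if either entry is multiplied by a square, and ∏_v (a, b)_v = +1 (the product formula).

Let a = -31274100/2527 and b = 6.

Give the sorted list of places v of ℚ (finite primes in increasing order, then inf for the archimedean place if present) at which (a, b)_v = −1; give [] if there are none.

Mod squares: a ≡ -3003, b ≡ 6. Check v ∈ {∞, 2, 3, 5, 7, 11, 13, 19}.
v=13: a=13^1·(≡3), b=13^0·(≡6) mod 13; (3|13)=+1, (6|13)=-1; (−1)^{1·0·6}·(+1)^0·(-1)^1 = -1.
v=19: a=19^-2·(≡2), b=19^0·(≡6) mod 19; (2|19)=-1, (6|19)=+1; (−1)^{-2·0·9}·(-1)^0·(+1)^-2 = +1.
v=7: a=7^-1·(≡6), b=7^0·(≡6) mod 7; (6|7)=-1, (6|7)=-1; (−1)^{-1·0·3}·(-1)^0·(-1)^-1 = -1.
v=5: a=5^2·(≡3), b=5^0·(≡1) mod 5; (3|5)=-1, (1|5)=+1; (−1)^{2·0·2}·(-1)^0·(+1)^2 = +1.
v=11: a=11^1·(≡6), b=11^0·(≡6) mod 11; (6|11)=-1, (6|11)=-1; (−1)^{1·0·5}·(-1)^0·(-1)^1 = -1.
v=3: a=3^7·(≡1), b=3^1·(≡2) mod 3; (1|3)=+1, (2|3)=-1; (−1)^{7·1·1}·(+1)^1·(-1)^7 = +1.
v=∞: -3003 < 0 and 6 > 0  ⇒  (a,b)_∞ = +1.
v=2: v_2(a)=2, v_2(b)=1; units ≡ 5, 3 (mod 8); ε·ε+αω+βω = 0·1+2·1+1·1 ≡ 1  ⇒  (a,b)_2 = -1.
Ram(-3003, 6) = {2, 7, 11, 13}; no ℚ_2-point on the conic.

[2, 7, 11, 13]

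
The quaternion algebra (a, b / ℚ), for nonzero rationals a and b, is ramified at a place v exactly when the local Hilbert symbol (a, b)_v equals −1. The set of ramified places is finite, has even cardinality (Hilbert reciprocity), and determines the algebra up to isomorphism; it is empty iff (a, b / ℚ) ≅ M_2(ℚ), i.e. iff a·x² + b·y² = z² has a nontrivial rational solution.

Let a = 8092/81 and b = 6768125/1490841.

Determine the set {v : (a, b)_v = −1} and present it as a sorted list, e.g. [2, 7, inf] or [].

(a, b) ≡ (7, 221) mod (ℚ^×)²; places V = {2, 3, 5, 7, 11, 13, 17, 37, ∞}.
(a,b)_13: α=0, u≡2; β=1, v≡1 (mod 13); (2|13)=-1, (1|13)=+1; sign (−1)^0·-1^1·+1^0 = -1.
(a,b)_17: α=2, u≡10; β=1, v≡4 (mod 17); (10|17)=-1, (4|17)=+1; sign (−1)^0·-1^1·+1^2 = -1.
(a,b)_3: α=-4, u≡1; β=-2, v≡2 (mod 3); (1|3)=+1, (2|3)=-1; sign (−1)^0·+1^-2·-1^-4 = +1.
(a,b)_∞: sgn(7)=+, sgn(221)=+, so +1.
(a,b)_37: α=0, u≡9; β=-2, v≡3 (mod 37); (9|37)=+1, (3|37)=+1; sign (−1)^0·+1^-2·+1^0 = +1.
(a,b)_2: α=2, β=0; u≡7, v≡5 (mod 8); ε(u)ε(v)=1·0, αω(v)=2·1, βω(u)=0·0; sum ≡ 0  ⇒  +1.
(a,b)_7: α=1, u≡2; β=2, v≡4 (mod 7); (2|7)=+1, (4|7)=+1; sign (−1)^0·+1^2·+1^1 = +1.
(a,b)_5: α=0, u≡2; β=4, v≡4 (mod 5); (2|5)=-1, (4|5)=+1; sign (−1)^0·-1^4·+1^0 = +1.
(a,b)_11: α=0, u≡10; β=-2, v≡1 (mod 11); (10|11)=-1, (1|11)=+1; sign (−1)^0·-1^-2·+1^0 = +1.
Ram(7, 221) = {13, 17}; no ℚ_13-point on the conic.

[13, 17]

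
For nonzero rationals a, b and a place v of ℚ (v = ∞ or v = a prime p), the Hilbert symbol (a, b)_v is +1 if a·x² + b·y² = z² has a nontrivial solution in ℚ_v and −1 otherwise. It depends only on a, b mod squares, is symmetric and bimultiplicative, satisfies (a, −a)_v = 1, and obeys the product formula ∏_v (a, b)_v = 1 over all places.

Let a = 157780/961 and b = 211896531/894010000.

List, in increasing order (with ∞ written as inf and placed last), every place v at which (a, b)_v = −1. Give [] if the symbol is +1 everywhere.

Mod squares: a ≡ 805, b ≡ 11. Check v ∈ {∞, 2, 3, 5, 7, 11, 13, 19, 23, 31}.
v=23: a=23^1·(≡8), b=23^-2·(≡14) mod 23; (8|23)=+1, (14|23)=-1; (−1)^{1·-2·11}·(+1)^-2·(-1)^1 = -1.
v=2: v_2(a)=2, v_2(b)=-4; units ≡ 5, 3 (mod 8); ε·ε+αω+βω = 0·1+2·1+-4·1 ≡ 0  ⇒  (a,b)_2 = +1.
v=∞: 805 > 0 and 11 > 0  ⇒  (a,b)_∞ = +1.
v=11: a=11^0·(≡10), b=11^3·(≡5) mod 11; (10|11)=-1, (5|11)=+1; (−1)^{0·3·5}·(-1)^3·(+1)^0 = -1.
v=7: a=7^3·(≡6), b=7^2·(≡4) mod 7; (6|7)=-1, (4|7)=+1; (−1)^{3·2·3}·(-1)^2·(+1)^3 = +1.
v=31: a=31^-2·(≡21), b=31^0·(≡27) mod 31; (21|31)=-1, (27|31)=-1; (−1)^{-2·0·15}·(-1)^0·(-1)^-2 = +1.
v=13: a=13^0·(≡1), b=13^-2·(≡2) mod 13; (1|13)=+1, (2|13)=-1; (−1)^{0·-2·6}·(+1)^-2·(-1)^0 = +1.
v=3: a=3^0·(≡1), b=3^2·(≡2) mod 3; (1|3)=+1, (2|3)=-1; (−1)^{0·2·1}·(+1)^2·(-1)^0 = +1.
v=5: a=5^1·(≡1), b=5^-4·(≡1) mod 5; (1|5)=+1, (1|5)=+1; (−1)^{1·-4·2}·(+1)^-4·(+1)^1 = +1.
v=19: a=19^0·(≡9), b=19^2·(≡17) mod 19; (9|19)=+1, (17|19)=+1; (−1)^{0·2·9}·(+1)^2·(+1)^0 = +1.
(805, 11 / ℚ) ramifies at {11, 23}: a division algebra.

[11, 23]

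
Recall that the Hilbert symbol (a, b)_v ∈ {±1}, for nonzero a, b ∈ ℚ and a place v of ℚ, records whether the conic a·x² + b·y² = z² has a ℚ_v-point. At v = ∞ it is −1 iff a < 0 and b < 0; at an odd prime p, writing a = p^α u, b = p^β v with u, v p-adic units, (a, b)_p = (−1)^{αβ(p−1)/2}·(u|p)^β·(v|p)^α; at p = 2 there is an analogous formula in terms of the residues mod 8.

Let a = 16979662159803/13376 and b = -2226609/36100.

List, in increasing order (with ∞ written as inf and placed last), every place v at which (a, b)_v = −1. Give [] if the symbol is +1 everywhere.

[2, 3, 11, 23]

Mod squares: a ≡ 7599867, b ≡ -561. Check v ∈ {∞, 2, 3, 5, 7, 11, 17, 19, 23, 31}.
v=19: a=19^-1·(≡6), b=19^-2·(≡4) mod 19; (6|19)=+1, (4|19)=+1; (−1)^{-1·-2·9}·(+1)^-2·(+1)^-1 = +1.
v=7: a=7^8·(≡1), b=7^2·(≡3) mod 7; (1|7)=+1, (3|7)=-1; (−1)^{8·2·3}·(+1)^2·(-1)^8 = +1.
v=11: a=11^-1·(≡4), b=11^1·(≡4) mod 11; (4|11)=+1, (4|11)=+1; (−1)^{-1·1·5}·(+1)^1·(+1)^-1 = -1.
v=∞: 7599867 > 0 and -561 < 0  ⇒  (a,b)_∞ = +1.
v=3: a=3^5·(≡2), b=3^5·(≡2) mod 3; (2|3)=-1, (2|3)=-1; (−1)^{5·5·1}·(-1)^5·(-1)^5 = -1.
v=17: a=17^1·(≡4), b=17^1·(≡16) mod 17; (4|17)=+1, (16|17)=+1; (−1)^{1·1·8}·(+1)^1·(+1)^1 = +1.
v=5: a=5^0·(≡3), b=5^-2·(≡4) mod 5; (3|5)=-1, (4|5)=+1; (−1)^{0·-2·2}·(-1)^-2·(+1)^0 = +1.
v=23: a=23^1·(≡22), b=23^0·(≡14) mod 23; (22|23)=-1, (14|23)=-1; (−1)^{1·0·11}·(-1)^0·(-1)^1 = -1.
v=2: v_2(a)=-6, v_2(b)=-2; units ≡ 3, 7 (mod 8); ε·ε+αω+βω = 1·1+-6·0+-2·1 ≡ 1  ⇒  (a,b)_2 = -1.
v=31: a=31^1·(≡9), b=31^0·(≡25) mod 31; (9|31)=+1, (25|31)=+1; (−1)^{1·0·15}·(+1)^0·(+1)^1 = +1.
(7599867, -561 / ℚ) ramifies at {2, 3, 11, 23}: a division algebra.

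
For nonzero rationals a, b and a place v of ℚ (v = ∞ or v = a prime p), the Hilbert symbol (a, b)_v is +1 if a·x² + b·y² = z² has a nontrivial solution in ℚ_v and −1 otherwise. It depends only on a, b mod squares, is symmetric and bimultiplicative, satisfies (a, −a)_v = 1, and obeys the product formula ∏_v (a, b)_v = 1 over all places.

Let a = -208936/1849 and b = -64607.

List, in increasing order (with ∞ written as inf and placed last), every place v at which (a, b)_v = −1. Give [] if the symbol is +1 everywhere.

Mod squares: a ≡ -1066, b ≡ -23. Check v ∈ {∞, 2, 7, 13, 23, 41, 43, 53}.
v=∞: -1066 < 0 and -23 < 0  ⇒  (a,b)_∞ = -1.
v=13: a=13^1·(≡3), b=13^0·(≡3) mod 13; (3|13)=+1, (3|13)=+1; (−1)^{1·0·6}·(+1)^0·(+1)^1 = +1.
v=43: a=43^-2·(≡1), b=43^0·(≡22) mod 43; (1|43)=+1, (22|43)=-1; (−1)^{-2·0·21}·(+1)^0·(-1)^-2 = +1.
v=41: a=41^1·(≡38), b=41^0·(≡9) mod 41; (38|41)=-1, (9|41)=+1; (−1)^{1·0·20}·(-1)^0·(+1)^1 = +1.
v=2: v_2(a)=3, v_2(b)=0; units ≡ 3, 1 (mod 8); ε·ε+αω+βω = 1·0+3·0+0·1 ≡ 0  ⇒  (a,b)_2 = +1.
v=7: a=7^2·(≡6), b=7^0·(≡3) mod 7; (6|7)=-1, (3|7)=-1; (−1)^{2·0·3}·(-1)^0·(-1)^2 = +1.
v=23: a=23^0·(≡20), b=23^1·(≡20) mod 23; (20|23)=-1, (20|23)=-1; (−1)^{0·1·11}·(-1)^1·(-1)^0 = -1.
v=53: a=53^0·(≡37), b=53^2·(≡30) mod 53; (37|53)=+1, (30|53)=-1; (−1)^{0·2·26}·(+1)^2·(-1)^0 = +1.
(-1066, -23 / ℚ) ramifies at {23, ∞}: a division algebra.

[23, inf]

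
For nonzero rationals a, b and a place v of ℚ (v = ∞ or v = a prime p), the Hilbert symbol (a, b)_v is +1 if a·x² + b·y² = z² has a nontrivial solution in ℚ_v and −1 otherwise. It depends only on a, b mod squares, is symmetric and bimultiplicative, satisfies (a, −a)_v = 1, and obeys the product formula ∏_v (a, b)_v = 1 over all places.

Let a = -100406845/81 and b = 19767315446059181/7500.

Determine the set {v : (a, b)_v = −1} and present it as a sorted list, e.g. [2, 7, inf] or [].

(a, b) ≡ (-189805, 6783) mod (ℚ^×)²; places V = {2, 3, 5, 7, 11, 13, 17, 19, 23, 29, 31, ∞}.
(a,b)_3: α=-4, u≡2; β=-1, v≡2 (mod 3); (2|3)=-1, (2|3)=-1; sign (−1)^0·-1^-1·-1^-4 = -1.
(a,b)_31: α=0, u≡9; β=2, v≡5 (mod 31); (9|31)=+1, (5|31)=+1; sign (−1)^0·+1^2·+1^0 = +1.
(a,b)_5: α=1, u≡1; β=-4, v≡3 (mod 5); (1|5)=+1, (3|5)=-1; sign (−1)^0·+1^-4·-1^1 = -1.
(a,b)_7: α=1, u≡3; β=1, v≡3 (mod 7); (3|7)=-1, (3|7)=-1; sign (−1)^1·-1^1·-1^1 = -1.
(a,b)_13: α=0, u≡11; β=2, v≡1 (mod 13); (11|13)=-1, (1|13)=+1; sign (−1)^0·-1^2·+1^0 = +1.
(a,b)_∞: sgn(-189805)=−, sgn(6783)=+, so +1.
(a,b)_29: α=1, u≡4; β=2, v≡26 (mod 29); (4|29)=+1, (26|29)=-1; sign (−1)^0·+1^2·-1^1 = -1.
(a,b)_11: α=1, u≡1; β=2, v≡2 (mod 11); (1|11)=+1, (2|11)=-1; sign (−1)^0·+1^2·-1^1 = -1.
(a,b)_19: α=0, u≡16; β=1, v≡8 (mod 19); (16|19)=+1, (8|19)=-1; sign (−1)^0·+1^1·-1^0 = +1.
(a,b)_17: α=1, u≡15; β=1, v≡16 (mod 17); (15|17)=+1, (16|17)=+1; sign (−1)^0·+1^1·+1^1 = +1.
(a,b)_23: α=2, u≡5; β=2, v≡5 (mod 23); (5|23)=-1, (5|23)=-1; sign (−1)^0·-1^2·-1^2 = +1.
(a,b)_2: α=0, β=-2; u≡3, v≡7 (mod 8); ε(u)ε(v)=1·1, αω(v)=0·0, βω(u)=-2·1; sum ≡ 1  ⇒  -1.
|Ram(-189805, 6783)| = 6, even; anisotropic at {2, 3, 5, 7, 11, 29}.

[2, 3, 5, 7, 11, 29]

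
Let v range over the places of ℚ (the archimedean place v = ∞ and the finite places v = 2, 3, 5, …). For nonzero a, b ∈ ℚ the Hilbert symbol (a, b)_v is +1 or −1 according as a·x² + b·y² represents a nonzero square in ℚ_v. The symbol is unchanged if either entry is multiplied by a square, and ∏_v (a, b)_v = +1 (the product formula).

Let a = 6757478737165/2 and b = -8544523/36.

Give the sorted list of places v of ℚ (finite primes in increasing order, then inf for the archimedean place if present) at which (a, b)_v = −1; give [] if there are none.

[2, 5]

Mod squares: a ≡ 170, b ≡ -5083. Check v ∈ {∞, 2, 3, 5, 13, 17, 23, 41}.
v=23: a=23^4·(≡13), b=23^1·(≡12) mod 23; (13|23)=+1, (12|23)=+1; (−1)^{4·1·11}·(+1)^1·(+1)^4 = +1.
v=13: a=13^2·(≡3), b=13^1·(≡10) mod 13; (3|13)=+1, (10|13)=+1; (−1)^{2·1·6}·(+1)^1·(+1)^2 = +1.
v=17: a=17^1·(≡3), b=17^1·(≡10) mod 17; (3|17)=-1, (10|17)=-1; (−1)^{1·1·8}·(-1)^1·(-1)^1 = +1.
v=5: a=5^1·(≡4), b=5^0·(≡2) mod 5; (4|5)=+1, (2|5)=-1; (−1)^{1·0·2}·(+1)^0·(-1)^1 = -1.
v=41: a=41^2·(≡38), b=41^2·(≡8) mod 41; (38|41)=-1, (8|41)=+1; (−1)^{2·2·20}·(-1)^2·(+1)^2 = +1.
v=∞: 170 > 0 and -5083 < 0  ⇒  (a,b)_∞ = +1.
v=2: v_2(a)=-1, v_2(b)=-2; units ≡ 5, 5 (mod 8); ε·ε+αω+βω = 0·0+-1·1+-2·1 ≡ 1  ⇒  (a,b)_2 = -1.
v=3: a=3^0·(≡2), b=3^-2·(≡2) mod 3; (2|3)=-1, (2|3)=-1; (−1)^{0·-2·1}·(-1)^-2·(-1)^0 = +1.
Ram(170, -5083) = {2, 5}; no ℚ_2-point on the conic.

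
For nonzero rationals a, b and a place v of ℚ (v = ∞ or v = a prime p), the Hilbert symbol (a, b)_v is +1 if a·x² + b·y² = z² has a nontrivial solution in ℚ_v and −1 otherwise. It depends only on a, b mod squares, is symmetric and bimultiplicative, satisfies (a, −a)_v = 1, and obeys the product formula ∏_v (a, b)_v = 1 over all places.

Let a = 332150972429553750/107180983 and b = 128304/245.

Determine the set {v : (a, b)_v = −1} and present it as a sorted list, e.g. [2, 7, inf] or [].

[5, 7]

(a, b) ≡ (8778, 55) mod (ℚ^×)²; places V = {2, 3, 5, 7, 11, 13, 19, 43, 47, ∞}.
(a,b)_19: α=3, u≡16; β=0, v≡11 (mod 19); (16|19)=+1, (11|19)=+1; sign (−1)^0·+1^0·+1^3 = +1.
(a,b)_2: α=1, β=4; u≡5, v≡7 (mod 8); ε(u)ε(v)=0·1, αω(v)=1·0, βω(u)=4·1; sum ≡ 0  ⇒  +1.
(a,b)_47: α=2, u≡14; β=0, v≡37 (mod 47); (14|47)=+1, (37|47)=+1; sign (−1)^0·+1^0·+1^2 = +1.
(a,b)_11: α=1, u≡8; β=1, v≡5 (mod 11); (8|11)=-1, (5|11)=+1; sign (−1)^1·-1^1·+1^1 = +1.
(a,b)_3: α=13, u≡1; β=6, v≡1 (mod 3); (1|3)=+1, (1|3)=+1; sign (−1)^0·+1^6·+1^13 = +1.
(a,b)_∞: sgn(8778)=+, sgn(55)=+, so +1.
(a,b)_5: α=4, u≡2; β=-1, v≡1 (mod 5); (2|5)=-1, (1|5)=+1; sign (−1)^0·-1^-1·+1^4 = -1.
(a,b)_13: α=-2, u≡9; β=0, v≡3 (mod 13); (9|13)=+1, (3|13)=+1; sign (−1)^0·+1^0·+1^-2 = +1.
(a,b)_7: α=-3, u≡4; β=-2, v≡3 (mod 7); (4|7)=+1, (3|7)=-1; sign (−1)^0·+1^-2·-1^-3 = -1.
(a,b)_43: α=-2, u≡24; β=0, v≡37 (mod 43); (24|43)=+1, (37|43)=-1; sign (−1)^0·+1^0·-1^-2 = +1.
(8778, 55 / ℚ) ramifies at {5, 7}: a division algebra.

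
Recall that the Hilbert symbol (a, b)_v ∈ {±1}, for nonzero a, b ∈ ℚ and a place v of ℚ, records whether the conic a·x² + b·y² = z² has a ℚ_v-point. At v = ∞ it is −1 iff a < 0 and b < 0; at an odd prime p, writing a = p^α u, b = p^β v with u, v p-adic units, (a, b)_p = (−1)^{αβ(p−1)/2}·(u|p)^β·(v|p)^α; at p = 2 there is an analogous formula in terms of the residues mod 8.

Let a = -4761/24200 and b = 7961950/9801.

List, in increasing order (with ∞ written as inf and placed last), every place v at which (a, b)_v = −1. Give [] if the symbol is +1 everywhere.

Mod squares: a ≡ -2, b ≡ 1102. Check v ∈ {∞, 2, 3, 5, 11, 17, 19, 23, 29}.
v=11: a=11^-2·(≡1), b=11^-2·(≡10) mod 11; (1|11)=+1, (10|11)=-1; (−1)^{-2·-2·5}·(+1)^-2·(-1)^-2 = +1.
v=17: a=17^0·(≡15), b=17^2·(≡3) mod 17; (15|17)=+1, (3|17)=-1; (−1)^{0·2·8}·(+1)^2·(-1)^0 = +1.
v=3: a=3^2·(≡1), b=3^-4·(≡1) mod 3; (1|3)=+1, (1|3)=+1; (−1)^{2·-4·1}·(+1)^-4·(+1)^2 = +1.
v=2: v_2(a)=-3, v_2(b)=1; units ≡ 7, 7 (mod 8); ε·ε+αω+βω = 1·1+-3·0+1·0 ≡ 1  ⇒  (a,b)_2 = -1.
v=19: a=19^0·(≡5), b=19^1·(≡11) mod 19; (5|19)=+1, (11|19)=+1; (−1)^{0·1·9}·(+1)^1·(+1)^0 = +1.
v=23: a=23^2·(≡15), b=23^0·(≡21) mod 23; (15|23)=-1, (21|23)=-1; (−1)^{2·0·11}·(-1)^0·(-1)^2 = +1.
v=∞: -2 < 0 and 1102 > 0  ⇒  (a,b)_∞ = +1.
v=5: a=5^-2·(≡3), b=5^2·(≡3) mod 5; (3|5)=-1, (3|5)=-1; (−1)^{-2·2·2}·(-1)^2·(-1)^-2 = +1.
v=29: a=29^0·(≡10), b=29^1·(≡22) mod 29; (10|29)=-1, (22|29)=+1; (−1)^{0·1·14}·(-1)^1·(+1)^0 = -1.
Ram(-2, 1102) = {2, 29}; no ℚ_2-point on the conic.

[2, 29]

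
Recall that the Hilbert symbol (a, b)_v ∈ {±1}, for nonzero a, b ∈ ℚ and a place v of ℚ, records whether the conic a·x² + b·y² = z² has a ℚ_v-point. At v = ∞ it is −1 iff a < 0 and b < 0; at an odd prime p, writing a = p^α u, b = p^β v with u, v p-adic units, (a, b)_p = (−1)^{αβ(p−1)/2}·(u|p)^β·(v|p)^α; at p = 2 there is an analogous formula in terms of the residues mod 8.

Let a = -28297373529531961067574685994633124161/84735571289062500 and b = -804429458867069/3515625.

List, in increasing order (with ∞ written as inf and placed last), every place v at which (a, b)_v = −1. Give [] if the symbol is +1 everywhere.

Mod squares: a ≡ -1001, b ≡ -2261. Check v ∈ {∞, 2, 3, 5, 7, 11, 13, 17, 19, 23, 37, 47}.
v=13: a=13^5·(≡9), b=13^0·(≡12) mod 13; (9|13)=+1, (12|13)=+1; (−1)^{5·0·6}·(+1)^0·(+1)^5 = +1.
v=3: a=3^-8·(≡1), b=3^-2·(≡1) mod 3; (1|3)=+1, (1|3)=+1; (−1)^{-8·-2·1}·(+1)^-2·(+1)^-8 = +1.
v=23: a=23^-2·(≡19), b=23^0·(≡13) mod 23; (19|23)=-1, (13|23)=+1; (−1)^{-2·0·11}·(-1)^0·(+1)^-2 = +1.
v=17: a=17^0·(≡4), b=17^1·(≡10) mod 17; (4|17)=+1, (10|17)=-1; (−1)^{0·1·8}·(+1)^1·(-1)^0 = +1.
v=47: a=47^6·(≡46), b=47^2·(≡28) mod 47; (46|47)=-1, (28|47)=+1; (−1)^{6·2·23}·(-1)^2·(+1)^6 = +1.
v=5: a=5^-14·(≡4), b=5^-8·(≡4) mod 5; (4|5)=+1, (4|5)=+1; (−1)^{-14·-8·2}·(+1)^-8·(+1)^-14 = +1.
v=2: v_2(a)=-2, v_2(b)=0; units ≡ 7, 3 (mod 8); ε·ε+αω+βω = 1·1+-2·1+0·0 ≡ 1  ⇒  (a,b)_2 = -1.
v=∞: -1001 < 0 and -2261 < 0  ⇒  (a,b)_∞ = -1.
v=37: a=37^2·(≡31), b=37^2·(≡10) mod 37; (31|37)=-1, (10|37)=+1; (−1)^{2·2·18}·(-1)^2·(+1)^2 = +1.
v=7: a=7^5·(≡4), b=7^7·(≡5) mod 7; (4|7)=+1, (5|7)=-1; (−1)^{5·7·3}·(+1)^7·(-1)^5 = +1.
v=19: a=19^4·(≡11), b=19^1·(≡3) mod 19; (11|19)=+1, (3|19)=-1; (−1)^{4·1·9}·(+1)^1·(-1)^4 = +1.
v=11: a=11^9·(≡7), b=11^0·(≡3) mod 11; (7|11)=-1, (3|11)=+1; (−1)^{9·0·5}·(-1)^0·(+1)^9 = +1.
|Ram(-1001, -2261)| = 2, even; anisotropic at {2, ∞}.

[2, inf]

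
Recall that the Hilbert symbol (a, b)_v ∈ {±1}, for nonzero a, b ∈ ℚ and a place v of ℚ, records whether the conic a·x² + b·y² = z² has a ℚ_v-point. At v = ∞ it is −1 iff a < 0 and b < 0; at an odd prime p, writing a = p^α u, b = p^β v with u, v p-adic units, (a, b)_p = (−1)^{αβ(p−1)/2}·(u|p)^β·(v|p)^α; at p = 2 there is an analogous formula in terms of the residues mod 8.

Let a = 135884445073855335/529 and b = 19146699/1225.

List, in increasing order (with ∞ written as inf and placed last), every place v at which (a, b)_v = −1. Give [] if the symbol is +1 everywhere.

[2, 3, 11, 17]

(a, b) ≡ (935, 236379) mod (ℚ^×)²; places V = {2, 3, 5, 7, 11, 13, 17, 19, 23, 29, ∞}.
(a,b)_17: α=3, u≡2; β=0, v≡7 (mod 17); (2|17)=+1, (7|17)=-1; sign (−1)^0·+1^0·-1^3 = -1.
(a,b)_23: α=-2, u≡11; β=0, v≡16 (mod 23); (11|23)=-1, (16|23)=+1; sign (−1)^0·-1^0·+1^-2 = +1.
(a,b)_∞: sgn(935)=+, sgn(236379)=+, so +1.
(a,b)_29: α=2, u≡22; β=1, v≡19 (mod 29); (22|29)=+1, (19|29)=-1; sign (−1)^0·+1^1·-1^2 = +1.
(a,b)_19: α=2, u≡11; β=1, v≡2 (mod 19); (11|19)=+1, (2|19)=-1; sign (−1)^0·+1^1·-1^2 = +1.
(a,b)_7: α=0, u≡1; β=-2, v≡3 (mod 7); (1|7)=+1, (3|7)=-1; sign (−1)^0·+1^-2·-1^0 = +1.
(a,b)_2: α=0, β=0; u≡7, v≡3 (mod 8); ε(u)ε(v)=1·1, αω(v)=0·1, βω(u)=0·0; sum ≡ 1  ⇒  -1.
(a,b)_11: α=3, u≡10; β=1, v≡6 (mod 11); (10|11)=-1, (6|11)=-1; sign (−1)^1·-1^1·-1^3 = -1.
(a,b)_5: α=1, u≡3; β=-2, v≡1 (mod 5); (3|5)=-1, (1|5)=+1; sign (−1)^0·-1^-2·+1^1 = +1.
(a,b)_13: α=2, u≡4; β=1, v≡9 (mod 13); (4|13)=+1, (9|13)=+1; sign (−1)^0·+1^1·+1^2 = +1.
(a,b)_3: α=4, u≡2; β=5, v≡1 (mod 3); (2|3)=-1, (1|3)=+1; sign (−1)^0·-1^5·+1^4 = -1.
(935, 236379 / ℚ) ramifies at {2, 3, 11, 17}: a division algebra.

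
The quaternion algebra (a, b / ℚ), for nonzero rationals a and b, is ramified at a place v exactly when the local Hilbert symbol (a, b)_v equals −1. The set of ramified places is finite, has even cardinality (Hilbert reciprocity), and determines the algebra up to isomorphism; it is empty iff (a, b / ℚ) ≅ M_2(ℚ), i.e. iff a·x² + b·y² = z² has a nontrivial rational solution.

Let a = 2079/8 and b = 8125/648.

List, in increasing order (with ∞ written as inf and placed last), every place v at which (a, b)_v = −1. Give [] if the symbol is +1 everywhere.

[2, 3, 7, 13]

Mod squares: a ≡ 462, b ≡ 26. Check v ∈ {∞, 2, 3, 5, 7, 11, 13}.
v=7: a=7^1·(≡3), b=7^0·(≡3) mod 7; (3|7)=-1, (3|7)=-1; (−1)^{1·0·3}·(-1)^0·(-1)^1 = -1.
v=13: a=13^0·(≡8), b=13^1·(≡6) mod 13; (8|13)=-1, (6|13)=-1; (−1)^{0·1·6}·(-1)^1·(-1)^0 = -1.
v=∞: 462 > 0 and 26 > 0  ⇒  (a,b)_∞ = +1.
v=3: a=3^3·(≡1), b=3^-4·(≡2) mod 3; (1|3)=+1, (2|3)=-1; (−1)^{3·-4·1}·(+1)^-4·(-1)^3 = -1.
v=5: a=5^0·(≡3), b=5^4·(≡1) mod 5; (3|5)=-1, (1|5)=+1; (−1)^{0·4·2}·(-1)^4·(+1)^0 = +1.
v=2: v_2(a)=-3, v_2(b)=-3; units ≡ 7, 5 (mod 8); ε·ε+αω+βω = 1·0+-3·1+-3·0 ≡ 1  ⇒  (a,b)_2 = -1.
v=11: a=11^1·(≡3), b=11^0·(≡4) mod 11; (3|11)=+1, (4|11)=+1; (−1)^{1·0·5}·(+1)^0·(+1)^1 = +1.
|Ram(462, 26)| = 4, even; anisotropic at {2, 3, 7, 13}.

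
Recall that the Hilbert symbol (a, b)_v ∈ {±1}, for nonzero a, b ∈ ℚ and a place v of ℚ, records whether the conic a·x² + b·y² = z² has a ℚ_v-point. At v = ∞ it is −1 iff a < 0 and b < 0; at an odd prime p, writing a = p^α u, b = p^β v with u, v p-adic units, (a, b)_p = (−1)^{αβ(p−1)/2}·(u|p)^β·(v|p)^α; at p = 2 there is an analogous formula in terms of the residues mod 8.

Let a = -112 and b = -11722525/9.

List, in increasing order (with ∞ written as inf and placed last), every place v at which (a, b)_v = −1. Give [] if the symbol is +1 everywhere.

[19, inf]

(a, b) ≡ (-7, -468901) mod (ℚ^×)²; places V = {2, 3, 5, 7, 19, 23, 29, 37, ∞}.
(a,b)_37: α=0, u≡36; β=1, v≡13 (mod 37); (36|37)=+1, (13|37)=-1; sign (−1)^0·+1^1·-1^0 = +1.
(a,b)_3: α=0, u≡2; β=-2, v≡2 (mod 3); (2|3)=-1, (2|3)=-1; sign (−1)^0·-1^-2·-1^0 = +1.
(a,b)_19: α=0, u≡2; β=1, v≡14 (mod 19); (2|19)=-1, (14|19)=-1; sign (−1)^0·-1^1·-1^0 = -1.
(a,b)_∞: sgn(-7)=−, sgn(-468901)=−, so -1.
(a,b)_2: α=4, β=0; u≡1, v≡3 (mod 8); ε(u)ε(v)=0·1, αω(v)=4·1, βω(u)=0·0; sum ≡ 0  ⇒  +1.
(a,b)_5: α=0, u≡3; β=2, v≡1 (mod 5); (3|5)=-1, (1|5)=+1; sign (−1)^0·-1^2·+1^0 = +1.
(a,b)_23: α=0, u≡3; β=1, v≡21 (mod 23); (3|23)=+1, (21|23)=-1; sign (−1)^0·+1^1·-1^0 = +1.
(a,b)_7: α=1, u≡5; β=0, v≡2 (mod 7); (5|7)=-1, (2|7)=+1; sign (−1)^0·-1^0·+1^1 = +1.
(a,b)_29: α=0, u≡4; β=1, v≡20 (mod 29); (4|29)=+1, (20|29)=+1; sign (−1)^0·+1^1·+1^0 = +1.
(-7, -468901 / ℚ) ramifies at {19, ∞}: a division algebra.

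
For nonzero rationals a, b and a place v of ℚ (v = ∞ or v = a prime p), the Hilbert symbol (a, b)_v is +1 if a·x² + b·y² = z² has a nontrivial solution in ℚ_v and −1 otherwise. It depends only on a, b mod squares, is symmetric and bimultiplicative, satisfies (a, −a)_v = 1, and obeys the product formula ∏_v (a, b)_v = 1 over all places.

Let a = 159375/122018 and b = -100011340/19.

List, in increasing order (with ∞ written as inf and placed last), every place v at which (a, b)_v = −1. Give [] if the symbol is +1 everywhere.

[2, 3]

Mod squares: a ≡ 510, b ≡ -13585. Check v ∈ {∞, 2, 3, 5, 11, 13, 17, 19}.
v=13: a=13^-2·(≡3), b=13^1·(≡2) mod 13; (3|13)=+1, (2|13)=-1; (−1)^{-2·1·6}·(+1)^1·(-1)^-2 = +1.
v=3: a=3^1·(≡2), b=3^0·(≡2) mod 3; (2|3)=-1, (2|3)=-1; (−1)^{1·0·1}·(-1)^0·(-1)^1 = -1.
v=11: a=11^0·(≡3), b=11^3·(≡7) mod 11; (3|11)=+1, (7|11)=-1; (−1)^{0·3·5}·(+1)^3·(-1)^0 = +1.
v=5: a=5^5·(≡2), b=5^1·(≡3) mod 5; (2|5)=-1, (3|5)=-1; (−1)^{5·1·2}·(-1)^1·(-1)^5 = +1.
v=17: a=17^1·(≡16), b=17^2·(≡13) mod 17; (16|17)=+1, (13|17)=+1; (−1)^{1·2·8}·(+1)^2·(+1)^1 = +1.
v=19: a=19^-2·(≡4), b=19^-1·(≡5) mod 19; (4|19)=+1, (5|19)=+1; (−1)^{-2·-1·9}·(+1)^-1·(+1)^-2 = +1.
v=2: v_2(a)=-1, v_2(b)=2; units ≡ 7, 7 (mod 8); ε·ε+αω+βω = 1·1+-1·0+2·0 ≡ 1  ⇒  (a,b)_2 = -1.
v=∞: 510 > 0 and -13585 < 0  ⇒  (a,b)_∞ = +1.
Ram(510, -13585) = {2, 3}; no ℚ_2-point on the conic.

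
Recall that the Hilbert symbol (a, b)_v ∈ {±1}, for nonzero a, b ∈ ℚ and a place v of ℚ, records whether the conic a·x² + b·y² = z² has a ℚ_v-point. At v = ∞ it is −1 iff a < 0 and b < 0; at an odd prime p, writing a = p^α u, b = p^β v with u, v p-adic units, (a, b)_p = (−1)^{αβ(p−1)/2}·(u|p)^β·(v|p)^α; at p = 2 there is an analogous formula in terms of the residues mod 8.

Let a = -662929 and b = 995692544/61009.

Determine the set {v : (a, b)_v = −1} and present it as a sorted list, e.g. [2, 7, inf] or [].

(a, b) ≡ (-662929, 41) mod (ℚ^×)²; places V = {2, 7, 11, 13, 19, 23, 37, 41, ∞}.
(a,b)_41: α=1, u≡26; β=1, v≡23 (mod 41); (26|41)=-1, (23|41)=+1; sign (−1)^0·-1^1·+1^1 = -1.
(a,b)_∞: sgn(-662929)=−, sgn(41)=+, so +1.
(a,b)_19: α=1, u≡12; β=-2, v≡12 (mod 19); (12|19)=-1, (12|19)=-1; sign (−1)^0·-1^-2·-1^1 = -1.
(a,b)_2: α=0, β=12; u≡7, v≡1 (mod 8); ε(u)ε(v)=1·0, αω(v)=0·0, βω(u)=12·0; sum ≡ 0  ⇒  +1.
(a,b)_13: α=0, u≡6; β=-2, v≡8 (mod 13); (6|13)=-1, (8|13)=-1; sign (−1)^0·-1^-2·-1^0 = +1.
(a,b)_7: α=0, u≡6; β=2, v≡3 (mod 7); (6|7)=-1, (3|7)=-1; sign (−1)^0·-1^2·-1^0 = +1.
(a,b)_37: α=1, u≡28; β=0, v≡25 (mod 37); (28|37)=+1, (25|37)=+1; sign (−1)^0·+1^0·+1^1 = +1.
(a,b)_23: α=1, u≡19; β=0, v≡18 (mod 23); (19|23)=-1, (18|23)=+1; sign (−1)^0·-1^0·+1^1 = +1.
(a,b)_11: α=0, u≡8; β=2, v≡2 (mod 11); (8|11)=-1, (2|11)=-1; sign (−1)^0·-1^2·-1^0 = +1.
(-662929, 41 / ℚ) ramifies at {19, 41}: a division algebra.

[19, 41]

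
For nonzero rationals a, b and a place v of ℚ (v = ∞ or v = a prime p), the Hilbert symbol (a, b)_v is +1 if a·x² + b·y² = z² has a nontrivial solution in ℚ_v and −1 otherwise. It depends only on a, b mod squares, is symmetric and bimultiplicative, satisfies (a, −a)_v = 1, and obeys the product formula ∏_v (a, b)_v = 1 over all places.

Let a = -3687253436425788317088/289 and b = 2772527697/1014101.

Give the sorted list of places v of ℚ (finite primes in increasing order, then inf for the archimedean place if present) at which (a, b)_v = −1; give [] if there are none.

[2, 11, 41, 47]

(a, b) ≡ (-32940138, 151293) mod (ℚ^×)²; places V = {2, 3, 7, 11, 13, 17, 29, 37, 41, 47, ∞}.
(a,b)_7: α=1, u≡2; β=0, v≡4 (mod 7); (2|7)=+1, (4|7)=+1; sign (−1)^0·+1^0·+1^1 = +1.
(a,b)_2: α=5, β=0; u≡3, v≡5 (mod 8); ε(u)ε(v)=1·0, αω(v)=5·1, βω(u)=0·1; sum ≡ 1  ⇒  -1.
(a,b)_11: α=1, u≡9; β=-2, v≡6 (mod 11); (9|11)=+1, (6|11)=-1; sign (−1)^0·+1^-2·-1^1 = -1.
(a,b)_29: α=0, u≡23; β=-1, v≡27 (mod 29); (23|29)=+1, (27|29)=-1; sign (−1)^0·+1^-1·-1^0 = +1.
(a,b)_∞: sgn(-32940138)=−, sgn(151293)=+, so +1.
(a,b)_3: α=5, u≡2; β=13, v≡1 (mod 3); (2|3)=-1, (1|3)=+1; sign (−1)^1·-1^13·+1^5 = +1.
(a,b)_37: α=3, u≡22; β=1, v≡23 (mod 37); (22|37)=-1, (23|37)=-1; sign (−1)^0·-1^1·-1^3 = +1.
(a,b)_41: α=1, u≡16; β=0, v≡22 (mod 41); (16|41)=+1, (22|41)=-1; sign (−1)^0·+1^0·-1^1 = -1.
(a,b)_47: α=3, u≡20; β=1, v≡20 (mod 47); (20|47)=-1, (20|47)=-1; sign (−1)^1·-1^1·-1^3 = -1.
(a,b)_13: α=4, u≡3; β=0, v≡3 (mod 13); (3|13)=+1, (3|13)=+1; sign (−1)^0·+1^0·+1^4 = +1.
(a,b)_17: α=-2, u≡6; β=-2, v≡11 (mod 17); (6|17)=-1, (11|17)=-1; sign (−1)^0·-1^-2·-1^-2 = +1.
|Ram(-32940138, 151293)| = 4, even; anisotropic at {2, 11, 41, 47}.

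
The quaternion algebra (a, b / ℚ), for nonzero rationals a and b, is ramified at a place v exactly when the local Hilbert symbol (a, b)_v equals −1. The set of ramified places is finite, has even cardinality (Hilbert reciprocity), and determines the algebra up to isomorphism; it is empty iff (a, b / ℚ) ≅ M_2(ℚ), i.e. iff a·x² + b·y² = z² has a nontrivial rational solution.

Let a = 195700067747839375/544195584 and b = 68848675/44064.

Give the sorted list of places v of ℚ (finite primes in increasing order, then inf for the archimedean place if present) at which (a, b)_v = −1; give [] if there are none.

(a, b) ≡ (7, 38998) mod (ℚ^×)²; places V = {2, 3, 5, 7, 17, 31, 37, ∞}.
(a,b)_37: α=2, u≡3; β=1, v≡22 (mod 37); (3|37)=+1, (22|37)=-1; sign (−1)^0·+1^1·-1^2 = +1.
(a,b)_5: α=4, u≡2; β=2, v≡3 (mod 5); (2|5)=-1, (3|5)=-1; sign (−1)^0·-1^2·-1^4 = +1.
(a,b)_2: α=-10, β=-5; u≡7, v≡3 (mod 8); ε(u)ε(v)=1·1, αω(v)=-10·1, βω(u)=-5·0; sum ≡ 1  ⇒  -1.
(a,b)_3: α=-12, u≡1; β=-4, v≡1 (mod 3); (1|3)=+1, (1|3)=+1; sign (−1)^0·+1^-4·+1^-12 = +1.
(a,b)_31: α=2, u≡7; β=1, v≡28 (mod 31); (7|31)=+1, (28|31)=+1; sign (−1)^0·+1^1·+1^2 = +1.
(a,b)_7: α=7, u≡2; β=4, v≡4 (mod 7); (2|7)=+1, (4|7)=+1; sign (−1)^0·+1^4·+1^7 = +1.
(a,b)_17: α=2, u≡12; β=-1, v≡15 (mod 17); (12|17)=-1, (15|17)=+1; sign (−1)^0·-1^-1·+1^2 = -1.
(a,b)_∞: sgn(7)=+, sgn(38998)=+, so +1.
(7, 38998 / ℚ) ramifies at {2, 17}: a division algebra.

[2, 17]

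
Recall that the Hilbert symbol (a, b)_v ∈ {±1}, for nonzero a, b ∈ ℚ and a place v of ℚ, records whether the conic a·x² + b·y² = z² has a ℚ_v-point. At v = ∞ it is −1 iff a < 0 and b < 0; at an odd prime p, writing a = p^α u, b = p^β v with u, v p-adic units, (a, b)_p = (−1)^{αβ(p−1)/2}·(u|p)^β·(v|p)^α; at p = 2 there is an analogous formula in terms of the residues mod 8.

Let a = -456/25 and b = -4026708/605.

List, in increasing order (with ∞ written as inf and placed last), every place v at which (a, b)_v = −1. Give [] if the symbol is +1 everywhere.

[2, 7, 19, inf]

(a, b) ≡ (-114, -665) mod (ℚ^×)²; places V = {2, 3, 5, 7, 11, 19, 29, ∞}.
(a,b)_2: α=3, β=2; u≡7, v≡7 (mod 8); ε(u)ε(v)=1·1, αω(v)=3·0, βω(u)=2·0; sum ≡ 1  ⇒  -1.
(a,b)_∞: sgn(-114)=−, sgn(-665)=−, so -1.
(a,b)_29: α=0, u≡27; β=2, v≡8 (mod 29); (27|29)=-1, (8|29)=-1; sign (−1)^0·-1^2·-1^0 = +1.
(a,b)_3: α=1, u≡1; β=2, v≡1 (mod 3); (1|3)=+1, (1|3)=+1; sign (−1)^0·+1^2·+1^1 = +1.
(a,b)_5: α=-2, u≡4; β=-1, v≡2 (mod 5); (4|5)=+1, (2|5)=-1; sign (−1)^0·+1^-1·-1^-2 = +1.
(a,b)_7: α=0, u≡5; β=1, v≡3 (mod 7); (5|7)=-1, (3|7)=-1; sign (−1)^0·-1^1·-1^0 = -1.
(a,b)_19: α=1, u≡15; β=1, v≡2 (mod 19); (15|19)=-1, (2|19)=-1; sign (−1)^1·-1^1·-1^1 = -1.
(a,b)_11: α=0, u≡2; β=-2, v≡8 (mod 11); (2|11)=-1, (8|11)=-1; sign (−1)^0·-1^-2·-1^0 = +1.
|Ram(-114, -665)| = 4, even; anisotropic at {2, 7, 19, ∞}.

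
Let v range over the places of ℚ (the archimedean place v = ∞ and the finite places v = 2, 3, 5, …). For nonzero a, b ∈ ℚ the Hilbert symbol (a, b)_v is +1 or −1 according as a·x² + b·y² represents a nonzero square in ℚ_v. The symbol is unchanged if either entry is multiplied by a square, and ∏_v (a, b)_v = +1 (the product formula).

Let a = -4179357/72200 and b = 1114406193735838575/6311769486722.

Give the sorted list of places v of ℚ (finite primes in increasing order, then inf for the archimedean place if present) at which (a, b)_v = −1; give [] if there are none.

(a, b) ≡ (-26, 286) mod (ℚ^×)²; places V = {2, 3, 5, 7, 11, 13, 19, 23, 37, ∞}.
(a,b)_23: α=0, u≡14; β=2, v≡10 (mod 23); (14|23)=-1, (10|23)=-1; sign (−1)^0·-1^2·-1^0 = +1.
(a,b)_2: α=-3, β=-1; u≡3, v≡7 (mod 8); ε(u)ε(v)=1·1, αω(v)=-3·0, βω(u)=-1·1; sum ≡ 0  ⇒  +1.
(a,b)_19: α=-2, u≡13; β=-6, v≡16 (mod 19); (13|19)=-1, (16|19)=+1; sign (−1)^0·-1^-6·+1^-2 = +1.
(a,b)_5: α=-2, u≡1; β=2, v≡4 (mod 5); (1|5)=+1, (4|5)=+1; sign (−1)^0·+1^2·+1^-2 = +1.
(a,b)_37: α=0, u≡4; β=-2, v≡10 (mod 37); (4|37)=+1, (10|37)=+1; sign (−1)^0·+1^-2·+1^0 = +1.
(a,b)_13: α=1, u≡6; β=3, v≡10 (mod 13); (6|13)=-1, (10|13)=+1; sign (−1)^0·-1^3·+1^1 = -1.
(a,b)_11: α=0, u≡7; β=1, v≡5 (mod 11); (7|11)=-1, (5|11)=+1; sign (−1)^0·-1^1·+1^0 = -1.
(a,b)_7: α=2, u≡1; β=-2, v≡5 (mod 7); (1|7)=+1, (5|7)=-1; sign (−1)^0·+1^-2·-1^2 = +1.
(a,b)_3: α=8, u≡1; β=20, v≡1 (mod 3); (1|3)=+1, (1|3)=+1; sign (−1)^0·+1^20·+1^8 = +1.
(a,b)_∞: sgn(-26)=−, sgn(286)=+, so +1.
(-26, 286 / ℚ) ramifies at {11, 13}: a division algebra.

[11, 13]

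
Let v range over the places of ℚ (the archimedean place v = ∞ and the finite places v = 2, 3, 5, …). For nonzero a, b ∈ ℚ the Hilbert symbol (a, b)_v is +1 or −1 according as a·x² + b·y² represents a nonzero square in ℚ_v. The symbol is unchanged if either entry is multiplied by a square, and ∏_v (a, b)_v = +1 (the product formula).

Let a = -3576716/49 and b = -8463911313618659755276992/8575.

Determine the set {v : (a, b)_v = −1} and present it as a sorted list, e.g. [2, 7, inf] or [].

Mod squares: a ≡ -5291, b ≡ -4504269. Check v ∈ {∞, 2, 3, 5, 7, 11, 13, 17, 31, 37}.
v=31: a=31^0·(≡7), b=31^1·(≡21) mod 31; (7|31)=+1, (21|31)=-1; (−1)^{0·1·15}·(+1)^1·(-1)^0 = +1.
v=11: a=11^1·(≡3), b=11^3·(≡7) mod 11; (3|11)=+1, (7|11)=-1; (−1)^{1·3·5}·(+1)^3·(-1)^1 = +1.
v=3: a=3^0·(≡1), b=3^3·(≡2) mod 3; (1|3)=+1, (2|3)=-1; (−1)^{0·3·1}·(+1)^3·(-1)^0 = +1.
v=7: a=7^-2·(≡4), b=7^-3·(≡4) mod 7; (4|7)=+1, (4|7)=+1; (−1)^{-2·-3·3}·(+1)^-3·(+1)^-2 = +1.
v=5: a=5^0·(≡1), b=5^-2·(≡1) mod 5; (1|5)=+1, (1|5)=+1; (−1)^{0·-2·2}·(+1)^-2·(+1)^0 = +1.
v=∞: -5291 < 0 and -4504269 < 0  ⇒  (a,b)_∞ = -1.
v=17: a=17^0·(≡9), b=17^1·(≡12) mod 17; (9|17)=+1, (12|17)=-1; (−1)^{0·1·8}·(+1)^1·(-1)^0 = +1.
v=13: a=13^3·(≡1), b=13^10·(≡4) mod 13; (1|13)=+1, (4|13)=+1; (−1)^{3·10·6}·(+1)^10·(+1)^3 = +1.
v=37: a=37^1·(≡35), b=37^3·(≡7) mod 37; (35|37)=-1, (7|37)=+1; (−1)^{1·3·18}·(-1)^3·(+1)^1 = -1.
v=2: v_2(a)=2, v_2(b)=6; units ≡ 5, 3 (mod 8); ε·ε+αω+βω = 0·1+2·1+6·1 ≡ 0  ⇒  (a,b)_2 = +1.
(-5291, -4504269 / ℚ) ramifies at {37, ∞}: a division algebra.

[37, inf]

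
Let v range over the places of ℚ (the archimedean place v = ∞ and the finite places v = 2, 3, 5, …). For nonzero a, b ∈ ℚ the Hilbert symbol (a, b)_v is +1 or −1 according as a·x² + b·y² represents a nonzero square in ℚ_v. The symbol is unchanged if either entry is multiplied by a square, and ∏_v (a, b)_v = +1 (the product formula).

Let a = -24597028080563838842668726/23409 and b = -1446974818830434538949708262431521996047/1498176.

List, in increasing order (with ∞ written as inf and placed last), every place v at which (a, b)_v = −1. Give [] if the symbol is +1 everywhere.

[7, 11, 13, 19, 29, 37, 53, inf]

Mod squares: a ≡ -195286, b ≡ -9958223. Check v ∈ {∞, 2, 3, 7, 11, 13, 17, 19, 23, 29, 31, 37, 53}.
v=29: a=29^3·(≡23), b=29^5·(≡15) mod 29; (23|29)=+1, (15|29)=-1; (−1)^{3·5·14}·(+1)^5·(-1)^3 = -1.
v=31: a=31^2·(≡16), b=31^3·(≡25) mod 31; (16|31)=+1, (25|31)=+1; (−1)^{2·3·15}·(+1)^3·(+1)^2 = +1.
v=7: a=7^5·(≡1), b=7^6·(≡3) mod 7; (1|7)=+1, (3|7)=-1; (−1)^{5·6·3}·(+1)^6·(-1)^5 = -1.
v=3: a=3^-4·(≡2), b=3^-4·(≡1) mod 3; (2|3)=-1, (1|3)=+1; (−1)^{-4·-4·1}·(-1)^-4·(+1)^-4 = +1.
v=17: a=17^-2·(≡7), b=17^-2·(≡12) mod 17; (7|17)=-1, (12|17)=-1; (−1)^{-2·-2·8}·(-1)^-2·(-1)^-2 = +1.
v=23: a=23^2·(≡7), b=23^2·(≡16) mod 23; (7|23)=-1, (16|23)=+1; (−1)^{2·2·11}·(-1)^2·(+1)^2 = +1.
v=37: a=37^1·(≡14), b=37^2·(≡14) mod 37; (14|37)=-1, (14|37)=-1; (−1)^{1·2·18}·(-1)^2·(-1)^1 = -1.
v=11: a=11^2·(≡10), b=11^5·(≡7) mod 11; (10|11)=-1, (7|11)=-1; (−1)^{2·5·5}·(-1)^5·(-1)^2 = -1.
v=2: v_2(a)=1, v_2(b)=-6; units ≡ 5, 1 (mod 8); ε·ε+αω+βω = 0·0+1·0+-6·1 ≡ 0  ⇒  (a,b)_2 = +1.
v=19: a=19^2·(≡13), b=19^3·(≡7) mod 19; (13|19)=-1, (7|19)=+1; (−1)^{2·3·9}·(-1)^3·(+1)^2 = -1.
v=13: a=13^1·(≡8), b=13^2·(≡5) mod 13; (8|13)=-1, (5|13)=-1; (−1)^{1·2·6}·(-1)^2·(-1)^1 = -1.
v=53: a=53^2·(≡14), b=53^3·(≡10) mod 53; (14|53)=-1, (10|53)=+1; (−1)^{2·3·26}·(-1)^3·(+1)^2 = -1.
v=∞: -195286 < 0 and -9958223 < 0  ⇒  (a,b)_∞ = -1.
|Ram(-195286, -9958223)| = 8, even; anisotropic at {7, 11, 13, 19, 29, 37, 53, ∞}.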